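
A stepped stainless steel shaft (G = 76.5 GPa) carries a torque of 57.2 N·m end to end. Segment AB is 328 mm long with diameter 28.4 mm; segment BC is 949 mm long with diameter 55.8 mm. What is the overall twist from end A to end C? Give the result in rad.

J_AB = π(0.0284)⁴/32 = 6.39×10^-8 m⁴; J_BC = π(0.0558)⁴/32 = 9.52×10^-7 m⁴.
θ = (T/G)·Σ L_i/J_i = (57.20/76.5×10⁹)·(0.328/6.39×10^-8 + 0.949/9.52×10^-7) = 4.586×10^-3 rad.

0.00459 rad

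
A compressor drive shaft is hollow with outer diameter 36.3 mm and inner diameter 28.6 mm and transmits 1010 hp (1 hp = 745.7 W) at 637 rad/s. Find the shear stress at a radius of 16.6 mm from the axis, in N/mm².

ω = 637 rad/s, so T = P/ω = 1010×745.7 / 637.0 = 1182 N·m.
J = π(d_o⁴ − d_i⁴)/32 = π(0.0363⁴ − 0.0286⁴)/32 = 1.048×10^-7 m⁴.
Shear stress varies linearly with radius: τ = T·r/J = 1182 × 0.0166 / 1.048×10^-7 = 1.873×10^8 Pa.

187 N/mm²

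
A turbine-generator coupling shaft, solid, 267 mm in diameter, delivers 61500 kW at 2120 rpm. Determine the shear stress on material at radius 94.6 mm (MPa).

ω = 2π·2120/60 = 222.0 rad/s, so T = P/ω = 61500×10³ / 222.0 = 277000 N·m.
J = πd⁴/32 = π(0.267)⁴/32 = 4.989×10^-4 m⁴.
Shear stress varies linearly with radius: τ = T·r/J = 277000 × 0.0946 / 4.989×10^-4 = 5.252×10^7 Pa.

52.5 MPa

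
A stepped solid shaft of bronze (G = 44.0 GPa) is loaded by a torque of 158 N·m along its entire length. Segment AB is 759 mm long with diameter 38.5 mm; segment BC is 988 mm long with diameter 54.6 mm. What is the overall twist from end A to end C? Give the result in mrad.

J_AB = π(0.0385)⁴/32 = 2.16×10^-7 m⁴; J_BC = π(0.0546)⁴/32 = 8.73×10^-7 m⁴.
θ = (T/G)·Σ L_i/J_i = (158.0/44.0×10⁹)·(0.759/2.16×10^-7 + 0.988/8.73×10^-7) = 0.01670 rad.

16.7 mrad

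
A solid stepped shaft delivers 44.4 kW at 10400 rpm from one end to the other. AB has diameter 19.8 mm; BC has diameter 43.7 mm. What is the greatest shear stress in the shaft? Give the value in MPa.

ω = 2π·10400/60 = 1089 rad/s, so T = P/ω = 44.4×10³ / 1089 = 40.77 N·m.
Under the same torque, τ_max = 16T/(πd³) is largest where d is smallest — segment AB (d = 19.8 mm).
τ_max = 16·40.77/(π·(0.0198)³) = 2.675×10^7 Pa.

26.7 MPa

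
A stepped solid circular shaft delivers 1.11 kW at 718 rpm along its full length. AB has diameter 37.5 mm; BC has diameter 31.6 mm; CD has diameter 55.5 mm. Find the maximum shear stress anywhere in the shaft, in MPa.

2.38 MPa

ω = 2π·718/60 = 75.19 rad/s, so T = P/ω = 1.11×10³ / 75.19 = 14.76 N·m.
Under the same torque, τ_max = 16T/(πd³) is largest where d is smallest — segment BC (d = 31.6 mm).
τ_max = 16·14.76/(π·(0.0316)³) = 2.383×10^6 Pa.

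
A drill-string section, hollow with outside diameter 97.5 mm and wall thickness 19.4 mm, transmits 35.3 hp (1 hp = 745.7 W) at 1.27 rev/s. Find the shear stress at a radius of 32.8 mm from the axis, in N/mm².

14.0 N/mm²

ω = 2π·1.27 = 7.980 rad/s, so T = P/ω = 35.3×745.7 / 7.980 = 3299 N·m.
J = π(d_o⁴ − d_i⁴)/32 = π(0.0975⁴ − 0.0587⁴)/32 = 7.706×10^-6 m⁴.
Shear stress varies linearly with radius: τ = T·r/J = 3299 × 0.0328 / 7.706×10^-6 = 1.404×10^7 Pa.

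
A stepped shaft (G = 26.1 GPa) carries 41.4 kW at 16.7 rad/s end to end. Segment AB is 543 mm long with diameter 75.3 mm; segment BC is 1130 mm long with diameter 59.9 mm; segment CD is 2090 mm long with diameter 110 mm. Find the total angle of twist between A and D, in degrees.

ω = 16.7 rad/s, so T = P/ω = 41.4×10³ / 16.70 = 2479 N·m.
J_AB = π(0.0753)⁴/32 = 3.16×10^-6 m⁴; J_BC = π(0.0599)⁴/32 = 1.26×10^-6 m⁴; J_CD = π(0.110)⁴/32 = 1.44×10^-5 m⁴.
θ = (T/G)·Σ L_i/J_i = (2479/26.1×10⁹)·(0.543/3.16×10^-6 + 1.13/1.26×10^-6 + 2.09/1.44×10^-5) = 0.1151 rad.

6.59°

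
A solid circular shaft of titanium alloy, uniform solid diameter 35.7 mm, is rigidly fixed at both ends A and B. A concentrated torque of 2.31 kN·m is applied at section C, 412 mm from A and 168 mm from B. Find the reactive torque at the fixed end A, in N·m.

With uniform GJ and both ends fixed, compatibility θ_AC = θ_CB gives T_A·a = T_B·b, together with T_A + T_B = T₀.
T_A = T₀·b/(a+b) = 2310·168/580.0 = 669.1 N·m; T_B = 1641 N·m.

669 N·m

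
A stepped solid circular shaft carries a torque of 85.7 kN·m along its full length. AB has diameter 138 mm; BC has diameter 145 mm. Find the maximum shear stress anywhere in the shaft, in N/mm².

Under the same torque, τ_max = 16T/(πd³) is largest where d is smallest — segment AB (d = 138 mm).
τ_max = 16·85700/(π·(0.138)³) = 1.661×10^8 Pa.

166 N/mm²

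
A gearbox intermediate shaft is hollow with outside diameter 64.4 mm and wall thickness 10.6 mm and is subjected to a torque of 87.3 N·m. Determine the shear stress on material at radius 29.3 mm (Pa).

J = π(d_o⁴ − d_i⁴)/32 = π(0.0644⁴ − 0.0432⁴)/32 = 1.347×10^-6 m⁴.
Shear stress varies linearly with radius: τ = T·r/J = 87.30 × 0.0293 / 1.347×10^-6 = 1.899×10^6 Pa.

1.90e6 Pa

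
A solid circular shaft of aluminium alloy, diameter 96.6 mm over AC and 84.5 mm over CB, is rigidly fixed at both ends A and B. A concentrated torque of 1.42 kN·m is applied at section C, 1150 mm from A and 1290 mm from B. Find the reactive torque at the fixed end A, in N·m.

Compatibility: T_A·a/J_AC = T_B·b/J_CB with T_A + T_B = T₀.
J_AC = 8.55×10^-6 m⁴, J_CB = 5.01×10^-6 m⁴, so T_A = T₀·(J_AC/a)/((J_AC/a)+(J_CB/b)) = 933.0 N·m, T_B = 487.0 N·m.

933 N·m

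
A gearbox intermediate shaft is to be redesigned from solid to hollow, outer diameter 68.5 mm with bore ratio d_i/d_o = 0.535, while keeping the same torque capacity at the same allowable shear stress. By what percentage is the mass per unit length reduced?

Equal τ_max and T ⇒ the solid shaft needs d_s³ = d_o³(1−k⁴), so d_s = 68.5·(1−0.535⁴)^(1/3) = 66.58 mm.
Area ratio A_h/A_s = d_o²(1−k²)/d_s² = (1−k²)/(1−k⁴)^(2/3) = 0.7556.
Mass saving = 1 − 0.7556 = 24.4 %.

24.4 %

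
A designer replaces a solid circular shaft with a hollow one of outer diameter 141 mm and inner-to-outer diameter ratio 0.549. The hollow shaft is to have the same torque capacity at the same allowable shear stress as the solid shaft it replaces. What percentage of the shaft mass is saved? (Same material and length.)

Equal τ_max and T ⇒ the solid shaft needs d_s³ = d_o³(1−k⁴), so d_s = 141·(1−0.549⁴)^(1/3) = 136.6 mm.
Area ratio A_h/A_s = d_o²(1−k²)/d_s² = (1−k²)/(1−k⁴)^(2/3) = 0.7444.
Mass saving = 1 − 0.7444 = 25.6 %.

25.6 %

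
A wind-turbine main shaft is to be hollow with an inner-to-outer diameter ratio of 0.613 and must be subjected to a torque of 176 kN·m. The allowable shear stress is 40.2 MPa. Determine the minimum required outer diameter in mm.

296 mm

For a hollow shaft with d_i/d_o = 0.613: τ_max = 16T/(π d_o³ (1−k⁴)), so d_o = [16T/(π τ_allow (1−k⁴))]^(1/3) = [16·176000/(π·4.02×10^7·0.8588)]^(1/3) = 0.2961 m.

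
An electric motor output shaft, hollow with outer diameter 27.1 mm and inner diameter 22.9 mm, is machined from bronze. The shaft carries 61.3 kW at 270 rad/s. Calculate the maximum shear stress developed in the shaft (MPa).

119 MPa

ω = 270 rad/s, so T = P/ω = 61.3×10³ / 270.0 = 227.0 N·m.
J = π(d_o⁴ − d_i⁴)/32 = π(0.0271⁴ − 0.0229⁴)/32 = 2.595×10^-8 m⁴.
τ_max = T·r/J = 227.0 × 0.0136 / 2.595×10^-8 = 1.185×10^8 Pa.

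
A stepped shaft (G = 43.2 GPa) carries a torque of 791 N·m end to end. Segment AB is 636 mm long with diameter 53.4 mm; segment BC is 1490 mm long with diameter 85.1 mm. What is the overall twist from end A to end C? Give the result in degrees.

1.14°

J_AB = π(0.0534)⁴/32 = 7.98×10^-7 m⁴; J_BC = π(0.0851)⁴/32 = 5.15×10^-6 m⁴.
θ = (T/G)·Σ L_i/J_i = (791.0/43.2×10⁹)·(0.636/7.98×10^-7 + 1.49/5.15×10^-6) = 0.01989 rad.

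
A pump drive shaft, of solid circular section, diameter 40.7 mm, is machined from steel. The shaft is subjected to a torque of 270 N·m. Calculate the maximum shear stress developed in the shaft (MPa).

J = πd⁴/32 = π(0.0407)⁴/32 = 2.694×10^-7 m⁴.
τ_max = T·r/J = 270.0 × 0.0204 / 2.694×10^-7 = 2.040×10^7 Pa.

20.4 MPa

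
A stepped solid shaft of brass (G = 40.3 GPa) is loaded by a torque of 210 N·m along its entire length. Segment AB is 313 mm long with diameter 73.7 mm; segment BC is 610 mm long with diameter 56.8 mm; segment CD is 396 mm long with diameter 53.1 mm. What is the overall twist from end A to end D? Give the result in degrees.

0.362°

J_AB = π(0.0737)⁴/32 = 2.90×10^-6 m⁴; J_BC = π(0.0568)⁴/32 = 1.02×10^-6 m⁴; J_CD = π(0.0531)⁴/32 = 7.81×10^-7 m⁴.
θ = (T/G)·Σ L_i/J_i = (210.0/40.3×10⁹)·(0.313/2.90×10^-6 + 0.610/1.02×10^-6 + 0.396/7.81×10^-7) = 6.318×10^-3 rad.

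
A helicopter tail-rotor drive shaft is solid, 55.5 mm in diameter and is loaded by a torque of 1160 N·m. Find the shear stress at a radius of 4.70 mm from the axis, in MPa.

J = πd⁴/32 = π(0.0555)⁴/32 = 9.315×10^-7 m⁴.
Shear stress varies linearly with radius: τ = T·r/J = 1160 × 0.00470 / 9.315×10^-7 = 5.853×10^6 Pa.

5.85 MPa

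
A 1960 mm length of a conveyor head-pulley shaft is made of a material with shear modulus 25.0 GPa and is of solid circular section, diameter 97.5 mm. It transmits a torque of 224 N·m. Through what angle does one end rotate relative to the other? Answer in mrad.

1.98 mrad

J = πd⁴/32 = π(0.0975)⁴/32 = 8.872×10^-6 m⁴.
θ = T·L/(G·J) = 224.0 × 1.96 / (25.0×10⁹ × 8.872×10^-6) = 1.979×10^-3 rad.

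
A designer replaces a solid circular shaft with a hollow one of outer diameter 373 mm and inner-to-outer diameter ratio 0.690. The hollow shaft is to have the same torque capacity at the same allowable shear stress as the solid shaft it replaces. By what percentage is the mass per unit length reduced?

37.8 %

Equal τ_max and T ⇒ the solid shaft needs d_s³ = d_o³(1−k⁴), so d_s = 373·(1−0.690⁴)^(1/3) = 342.4 mm.
Area ratio A_h/A_s = d_o²(1−k²)/d_s² = (1−k²)/(1−k⁴)^(2/3) = 0.6218.
Mass saving = 1 − 0.6218 = 37.8 %.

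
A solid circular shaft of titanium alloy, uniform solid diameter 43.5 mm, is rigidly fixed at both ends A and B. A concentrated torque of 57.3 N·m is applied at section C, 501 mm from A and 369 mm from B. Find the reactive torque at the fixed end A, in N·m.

With uniform GJ and both ends fixed, compatibility θ_AC = θ_CB gives T_A·a = T_B·b, together with T_A + T_B = T₀.
T_A = T₀·b/(a+b) = 57.30·369/870.0 = 24.30 N·m; T_B = 33.00 N·m.

24.3 N·m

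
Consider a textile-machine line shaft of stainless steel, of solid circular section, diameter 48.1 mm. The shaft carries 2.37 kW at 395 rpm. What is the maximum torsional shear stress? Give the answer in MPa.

ω = 2π·395/60 = 41.36 rad/s, so T = P/ω = 2.37×10³ / 41.36 = 57.30 N·m.
J = πd⁴/32 = π(0.0481)⁴/32 = 5.255×10^-7 m⁴.
τ_max = T·r/J = 57.30 × 0.0241 / 5.255×10^-7 = 2.622×10^6 Pa.

2.62 MPa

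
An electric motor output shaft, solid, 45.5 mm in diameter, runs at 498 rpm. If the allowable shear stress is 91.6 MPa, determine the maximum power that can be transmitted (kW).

88.4 kW

J = πd⁴/32 = π(0.0455)⁴/32 = 4.208×10^-7 m⁴.
T_max = τ_allow·J/r = 9.16×10^7 × 4.208×10^-7 / 0.0227 = 1694 N·m.
ω = 2π·498/60 = 52.15 rad/s, so P_max = T_max·ω = 8.835×10^4 W.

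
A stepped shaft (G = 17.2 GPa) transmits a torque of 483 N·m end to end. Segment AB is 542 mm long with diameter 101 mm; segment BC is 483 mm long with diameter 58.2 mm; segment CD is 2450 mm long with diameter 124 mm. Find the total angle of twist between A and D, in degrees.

J_AB = π(0.101)⁴/32 = 1.02×10^-5 m⁴; J_BC = π(0.0582)⁴/32 = 1.13×10^-6 m⁴; J_CD = π(0.124)⁴/32 = 2.32×10^-5 m⁴.
θ = (T/G)·Σ L_i/J_i = (483.0/17.2×10⁹)·(0.542/1.02×10^-5 + 0.483/1.13×10^-6 + 2.45/2.32×10^-5) = 0.01650 rad.

0.945°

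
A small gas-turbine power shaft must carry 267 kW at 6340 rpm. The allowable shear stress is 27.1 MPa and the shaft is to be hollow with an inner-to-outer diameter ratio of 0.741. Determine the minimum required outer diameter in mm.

ω = 2π·6340/60 = 663.9 rad/s, so T = P/ω = 267×10³ / 663.9 = 402.2 N·m.
For a hollow shaft with d_i/d_o = 0.741: τ_max = 16T/(π d_o³ (1−k⁴)), so d_o = [16T/(π τ_allow (1−k⁴))]^(1/3) = [16·402.2/(π·2.71×10^7·0.6985)]^(1/3) = 0.04765 m.

47.7 mm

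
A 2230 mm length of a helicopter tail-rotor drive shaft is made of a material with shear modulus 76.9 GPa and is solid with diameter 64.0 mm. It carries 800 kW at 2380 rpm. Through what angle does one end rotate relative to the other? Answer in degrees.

ω = 2π·2380/60 = 249.2 rad/s, so T = P/ω = 800×10³ / 249.2 = 3210 N·m.
J = πd⁴/32 = π(0.0640)⁴/32 = 1.647×10^-6 m⁴.
θ = T·L/(G·J) = 3210 × 2.23 / (76.9×10⁹ × 1.647×10^-6) = 0.05651 rad.

3.24°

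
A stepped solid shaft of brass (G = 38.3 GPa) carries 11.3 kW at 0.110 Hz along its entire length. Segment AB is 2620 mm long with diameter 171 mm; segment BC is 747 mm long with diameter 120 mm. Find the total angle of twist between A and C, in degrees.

ω = 2π·0.110 = 0.6912 rad/s, so T = P/ω = 11.3×10³ / 0.6912 = 16350 N·m.
J_AB = π(0.171)⁴/32 = 8.39×10^-5 m⁴; J_BC = π(0.120)⁴/32 = 2.04×10^-5 m⁴.
θ = (T/G)·Σ L_i/J_i = (16350/38.3×10⁹)·(2.62/8.39×10^-5 + 0.747/2.04×10^-5) = 0.02899 rad.

1.66°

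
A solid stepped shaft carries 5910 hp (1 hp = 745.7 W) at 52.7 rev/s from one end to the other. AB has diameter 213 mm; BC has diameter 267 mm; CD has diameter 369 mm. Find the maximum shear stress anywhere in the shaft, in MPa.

7.01 MPa

ω = 2π·52.7 = 331.1 rad/s, so T = P/ω = 5910×745.7 / 331.1 = 13310 N·m.
Under the same torque, τ_max = 16T/(πd³) is largest where d is smallest — segment AB (d = 213 mm).
τ_max = 16·13310/(π·(0.213)³) = 7.014×10^6 Pa.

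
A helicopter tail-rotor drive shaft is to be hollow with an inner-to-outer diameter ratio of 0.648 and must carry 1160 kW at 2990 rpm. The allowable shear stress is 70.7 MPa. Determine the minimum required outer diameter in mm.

68.7 mm

ω = 2π·2990/60 = 313.1 rad/s, so T = P/ω = 1160×10³ / 313.1 = 3705 N·m.
For a hollow shaft with d_i/d_o = 0.648: τ_max = 16T/(π d_o³ (1−k⁴)), so d_o = [16T/(π τ_allow (1−k⁴))]^(1/3) = [16·3705/(π·7.07×10^7·0.8237)]^(1/3) = 0.06868 m.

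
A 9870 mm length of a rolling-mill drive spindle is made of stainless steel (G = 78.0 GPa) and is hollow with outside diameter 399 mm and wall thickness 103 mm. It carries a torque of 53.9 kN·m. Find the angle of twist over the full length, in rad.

0.00290 rad

J = π(d_o⁴ − d_i⁴)/32 = π(0.399⁴ − 0.193⁴)/32 = 2.352×10^-3 m⁴.
θ = T·L/(G·J) = 53900 × 9.87 / (78.0×10⁹ × 2.352×10^-3) = 2.900×10^-3 rad.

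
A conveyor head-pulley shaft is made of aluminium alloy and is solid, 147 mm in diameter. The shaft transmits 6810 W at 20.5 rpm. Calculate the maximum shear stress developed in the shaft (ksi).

ω = 2π·20.5/60 = 2.147 rad/s, so T = P/ω = 6810 / 2.147 = 3172 N·m.
J = πd⁴/32 = π(0.147)⁴/32 = 4.584×10^-5 m⁴.
τ_max = T·r/J = 3172 × 0.0735 / 4.584×10^-5 = 5.086×10^6 Pa.

0.738 ksi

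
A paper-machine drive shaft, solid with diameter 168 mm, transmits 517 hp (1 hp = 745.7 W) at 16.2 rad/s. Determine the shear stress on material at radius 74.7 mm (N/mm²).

ω = 16.2 rad/s, so T = P/ω = 517×745.7 / 16.20 = 23800 N·m.
J = πd⁴/32 = π(0.168)⁴/32 = 7.821×10^-5 m⁴.
Shear stress varies linearly with radius: τ = T·r/J = 23800 × 0.0747 / 7.821×10^-5 = 2.273×10^7 Pa.

22.7 N/mm²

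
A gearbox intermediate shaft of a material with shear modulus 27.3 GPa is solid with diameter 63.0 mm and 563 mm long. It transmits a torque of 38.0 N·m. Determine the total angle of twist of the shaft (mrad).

J = πd⁴/32 = π(0.0630)⁴/32 = 1.547×10^-6 m⁴.
θ = T·L/(G·J) = 38.00 × 0.563 / (27.3×10⁹ × 1.547×10^-6) = 5.067×10^-4 rad.

0.507 mrad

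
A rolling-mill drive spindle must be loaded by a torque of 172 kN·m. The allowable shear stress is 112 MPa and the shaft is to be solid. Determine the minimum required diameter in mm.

For a solid shaft τ_max = 16T/(πd³), so d = (16T/(π τ_allow))^(1/3) = (16·172000/(π·1.12×10^8))^(1/3) = 0.1985 m.

198 mm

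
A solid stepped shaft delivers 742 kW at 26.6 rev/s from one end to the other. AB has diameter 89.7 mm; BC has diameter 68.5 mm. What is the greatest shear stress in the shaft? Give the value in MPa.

70.3 MPa

ω = 2π·26.6 = 167.1 rad/s, so T = P/ω = 742×10³ / 167.1 = 4440 N·m.
Under the same torque, τ_max = 16T/(πd³) is largest where d is smallest — segment BC (d = 68.5 mm).
τ_max = 16·4440/(π·(0.0685)³) = 7.035×10^7 Pa.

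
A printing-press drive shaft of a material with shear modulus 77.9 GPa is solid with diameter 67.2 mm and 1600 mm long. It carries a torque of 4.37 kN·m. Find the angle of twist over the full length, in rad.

J = πd⁴/32 = π(0.0672)⁴/32 = 2.002×10^-6 m⁴.
θ = T·L/(G·J) = 4370 × 1.60 / (77.9×10⁹ × 2.002×10^-6) = 0.04483 rad.

0.0448 rad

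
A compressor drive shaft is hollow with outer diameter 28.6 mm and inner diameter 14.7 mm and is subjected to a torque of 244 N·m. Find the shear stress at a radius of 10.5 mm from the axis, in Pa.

4.19e7 Pa

J = π(d_o⁴ − d_i⁴)/32 = π(0.0286⁴ − 0.0147⁴)/32 = 6.110×10^-8 m⁴.
Shear stress varies linearly with radius: τ = T·r/J = 244.0 × 0.0105 / 6.110×10^-8 = 4.193×10^7 Pa.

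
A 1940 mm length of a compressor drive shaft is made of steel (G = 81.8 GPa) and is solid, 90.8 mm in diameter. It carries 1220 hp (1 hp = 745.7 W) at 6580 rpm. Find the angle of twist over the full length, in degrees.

0.269°

ω = 2π·6580/60 = 689.1 rad/s, so T = P/ω = 1220×745.7 / 689.1 = 1320 N·m.
J = πd⁴/32 = π(0.0908)⁴/32 = 6.673×10^-6 m⁴.
θ = T·L/(G·J) = 1320 × 1.94 / (81.8×10⁹ × 6.673×10^-6) = 4.692×10^-3 rad.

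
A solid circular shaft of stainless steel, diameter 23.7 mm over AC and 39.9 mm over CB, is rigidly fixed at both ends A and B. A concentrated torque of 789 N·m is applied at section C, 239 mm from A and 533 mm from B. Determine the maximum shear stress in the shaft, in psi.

Compatibility: T_A·a/J_AC = T_B·b/J_CB with T_A + T_B = T₀.
J_AC = 3.10×10^-8 m⁴, J_CB = 2.49×10^-7 m⁴, so T_A = T₀·(J_AC/a)/((J_AC/a)+(J_CB/b)) = 171.4 N·m, T_B = 617.6 N·m.
τ in each portion: τ_AC = 6.56×10^7 Pa, τ_CB = 4.95×10^7 Pa; maximum is in AC.
τ_max = T_AC·r/J = 171.4·0.0118/3.10×10^-8 = 6.559×10^7 Pa.

9510 psi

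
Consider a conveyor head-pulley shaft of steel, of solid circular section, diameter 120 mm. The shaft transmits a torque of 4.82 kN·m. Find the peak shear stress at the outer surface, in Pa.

1.42e7 Pa

J = πd⁴/32 = π(0.120)⁴/32 = 2.036×10^-5 m⁴.
τ_max = T·r/J = 4820 × 0.0600 / 2.036×10^-5 = 1.421×10^7 Pa.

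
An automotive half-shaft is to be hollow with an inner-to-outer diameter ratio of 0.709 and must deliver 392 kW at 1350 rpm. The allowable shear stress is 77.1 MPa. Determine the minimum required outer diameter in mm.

ω = 2π·1350/60 = 141.4 rad/s, so T = P/ω = 392×10³ / 141.4 = 2773 N·m.
For a hollow shaft with d_i/d_o = 0.709: τ_max = 16T/(π d_o³ (1−k⁴)), so d_o = [16T/(π τ_allow (1−k⁴))]^(1/3) = [16·2773/(π·7.71×10^7·0.7473)]^(1/3) = 0.06258 m.

62.6 mm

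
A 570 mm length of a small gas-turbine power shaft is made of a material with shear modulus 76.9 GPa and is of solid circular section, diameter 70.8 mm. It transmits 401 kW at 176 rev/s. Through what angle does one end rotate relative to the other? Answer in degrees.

0.0624°

ω = 2π·176 = 1106 rad/s, so T = P/ω = 401×10³ / 1106 = 362.6 N·m.
J = πd⁴/32 = π(0.0708)⁴/32 = 2.467×10^-6 m⁴.
θ = T·L/(G·J) = 362.6 × 0.570 / (76.9×10⁹ × 2.467×10^-6) = 1.090×10^-3 rad.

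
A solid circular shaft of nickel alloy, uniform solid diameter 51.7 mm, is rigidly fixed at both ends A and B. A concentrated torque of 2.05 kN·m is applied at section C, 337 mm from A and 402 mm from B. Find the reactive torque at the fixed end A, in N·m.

1120 N·m

With uniform GJ and both ends fixed, compatibility θ_AC = θ_CB gives T_A·a = T_B·b, together with T_A + T_B = T₀.
T_A = T₀·b/(a+b) = 2050·402/739.0 = 1115 N·m; T_B = 934.8 N·m.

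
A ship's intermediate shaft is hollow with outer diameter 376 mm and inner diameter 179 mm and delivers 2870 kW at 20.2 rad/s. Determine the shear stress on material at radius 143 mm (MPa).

ω = 20.2 rad/s, so T = P/ω = 2870×10³ / 20.20 = 142100 N·m.
J = π(d_o⁴ − d_i⁴)/32 = π(0.376⁴ − 0.179⁴)/32 = 1.861×10^-3 m⁴.
Shear stress varies linearly with radius: τ = T·r/J = 142100 × 0.143 / 1.861×10^-3 = 1.091×10^7 Pa.

10.9 MPa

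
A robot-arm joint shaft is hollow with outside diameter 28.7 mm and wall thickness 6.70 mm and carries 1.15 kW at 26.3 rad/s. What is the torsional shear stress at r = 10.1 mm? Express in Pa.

ω = 26.3 rad/s, so T = P/ω = 1.15×10³ / 26.30 = 43.73 N·m.
J = π(d_o⁴ − d_i⁴)/32 = π(0.0287⁴ − 0.0153⁴)/32 = 6.123×10^-8 m⁴.
Shear stress varies linearly with radius: τ = T·r/J = 43.73 × 0.0101 / 6.123×10^-8 = 7.213×10^6 Pa.

7.21e6 Pa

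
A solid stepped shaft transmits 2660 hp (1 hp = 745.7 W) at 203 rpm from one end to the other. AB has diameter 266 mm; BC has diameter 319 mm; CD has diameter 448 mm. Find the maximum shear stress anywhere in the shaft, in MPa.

ω = 2π·203/60 = 21.26 rad/s, so T = P/ω = 2660×745.7 / 21.26 = 93310 N·m.
Under the same torque, τ_max = 16T/(πd³) is largest where d is smallest — segment AB (d = 266 mm).
τ_max = 16·93310/(π·(0.266)³) = 2.525×10^7 Pa.

25.2 MPa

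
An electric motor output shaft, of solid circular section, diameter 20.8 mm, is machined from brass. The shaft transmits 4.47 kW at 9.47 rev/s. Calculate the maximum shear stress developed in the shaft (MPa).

42.5 MPa

ω = 2π·9.47 = 59.50 rad/s, so T = P/ω = 4.47×10³ / 59.50 = 75.12 N·m.
J = πd⁴/32 = π(0.0208)⁴/32 = 1.838×10^-8 m⁴.
τ_max = T·r/J = 75.12 × 0.0104 / 1.838×10^-8 = 4.252×10^7 Pa.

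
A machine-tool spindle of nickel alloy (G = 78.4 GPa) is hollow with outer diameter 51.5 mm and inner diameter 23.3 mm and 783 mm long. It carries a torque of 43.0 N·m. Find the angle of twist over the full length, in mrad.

J = π(d_o⁴ − d_i⁴)/32 = π(0.0515⁴ − 0.0233⁴)/32 = 6.617×10^-7 m⁴.
θ = T·L/(G·J) = 43.00 × 0.783 / (78.4×10⁹ × 6.617×10^-7) = 6.490×10^-4 rad.

0.649 mrad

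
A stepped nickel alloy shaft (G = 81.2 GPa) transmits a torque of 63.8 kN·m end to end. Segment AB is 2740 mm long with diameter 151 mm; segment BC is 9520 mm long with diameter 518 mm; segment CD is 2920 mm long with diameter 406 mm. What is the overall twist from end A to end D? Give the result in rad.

0.0441 rad

J_AB = π(0.151)⁴/32 = 5.10×10^-5 m⁴; J_BC = π(0.518)⁴/32 = 7.07×10^-3 m⁴; J_CD = π(0.406)⁴/32 = 2.67×10^-3 m⁴.
θ = (T/G)·Σ L_i/J_i = (63800/81.2×10⁹)·(2.74/5.10×10^-5 + 9.52/7.07×10^-3 + 2.92/2.67×10^-3) = 0.04410 rad.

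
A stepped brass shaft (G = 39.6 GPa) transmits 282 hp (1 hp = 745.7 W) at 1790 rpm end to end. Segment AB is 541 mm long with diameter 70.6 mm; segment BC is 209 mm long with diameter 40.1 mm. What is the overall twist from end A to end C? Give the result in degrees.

1.70°

ω = 2π·1790/60 = 187.4 rad/s, so T = P/ω = 282×745.7 / 187.4 = 1122 N·m.
J_AB = π(0.0706)⁴/32 = 2.44×10^-6 m⁴; J_BC = π(0.0401)⁴/32 = 2.54×10^-7 m⁴.
θ = (T/G)·Σ L_i/J_i = (1122/39.6×10⁹)·(0.541/2.44×10^-6 + 0.209/2.54×10^-7) = 0.02961 rad.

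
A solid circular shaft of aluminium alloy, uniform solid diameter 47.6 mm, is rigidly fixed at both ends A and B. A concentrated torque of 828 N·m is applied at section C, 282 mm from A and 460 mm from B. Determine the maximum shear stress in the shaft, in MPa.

With uniform GJ and both ends fixed, compatibility θ_AC = θ_CB gives T_A·a = T_B·b, together with T_A + T_B = T₀.
T_A = T₀·b/(a+b) = 828.0·460/742.0 = 513.3 N·m; T_B = 314.7 N·m.
τ in each portion: τ_AC = 2.42×10^7 Pa, τ_CB = 1.49×10^7 Pa; maximum is in AC.
τ_max = T_AC·r/J = 513.3·0.0238/5.04×10^-7 = 2.424×10^7 Pa.

24.2 MPa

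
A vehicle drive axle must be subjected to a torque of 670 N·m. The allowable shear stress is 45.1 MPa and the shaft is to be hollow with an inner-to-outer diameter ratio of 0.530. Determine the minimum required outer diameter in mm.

43.5 mm

For a hollow shaft with d_i/d_o = 0.530: τ_max = 16T/(π d_o³ (1−k⁴)), so d_o = [16T/(π τ_allow (1−k⁴))]^(1/3) = [16·670.0/(π·4.51×10^7·0.9211)]^(1/3) = 0.04347 m.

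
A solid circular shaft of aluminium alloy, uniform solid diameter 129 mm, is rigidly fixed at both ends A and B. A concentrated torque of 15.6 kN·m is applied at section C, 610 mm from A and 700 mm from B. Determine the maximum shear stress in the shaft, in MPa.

19.8 MPa

With uniform GJ and both ends fixed, compatibility θ_AC = θ_CB gives T_A·a = T_B·b, together with T_A + T_B = T₀.
T_A = T₀·b/(a+b) = 15600·700/1310 = 8336 N·m; T_B = 7264 N·m.
τ in each portion: τ_AC = 1.98×10^7 Pa, τ_CB = 1.72×10^7 Pa; maximum is in AC.
τ_max = T_AC·r/J = 8336·0.0645/2.72×10^-5 = 1.978×10^7 Pa.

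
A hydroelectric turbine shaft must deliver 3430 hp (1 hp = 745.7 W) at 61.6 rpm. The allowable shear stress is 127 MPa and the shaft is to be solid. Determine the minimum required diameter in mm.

251 mm

ω = 2π·61.6/60 = 6.451 rad/s, so T = P/ω = 3430×745.7 / 6.451 = 396500 N·m.
For a solid shaft τ_max = 16T/(πd³), so d = (16T/(π τ_allow))^(1/3) = (16·396500/(π·1.27×10^8))^(1/3) = 0.2515 m.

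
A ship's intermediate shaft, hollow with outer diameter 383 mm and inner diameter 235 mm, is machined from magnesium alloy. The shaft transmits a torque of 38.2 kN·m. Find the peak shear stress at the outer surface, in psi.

J = π(d_o⁴ − d_i⁴)/32 = π(0.383⁴ − 0.235⁴)/32 = 1.813×10^-3 m⁴.
τ_max = T·r/J = 38200 × 0.192 / 1.813×10^-3 = 4.035×10^6 Pa.

585 psi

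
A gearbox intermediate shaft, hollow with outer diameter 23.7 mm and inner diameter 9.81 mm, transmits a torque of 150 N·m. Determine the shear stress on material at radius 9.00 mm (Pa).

4.49e7 Pa

J = π(d_o⁴ − d_i⁴)/32 = π(0.0237⁴ − 0.00981⁴)/32 = 3.006×10^-8 m⁴.
Shear stress varies linearly with radius: τ = T·r/J = 150.0 × 0.00900 / 3.006×10^-8 = 4.490×10^7 Pa.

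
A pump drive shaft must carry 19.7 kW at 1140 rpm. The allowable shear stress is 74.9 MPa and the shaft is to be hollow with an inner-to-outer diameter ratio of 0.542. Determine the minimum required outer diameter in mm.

ω = 2π·1140/60 = 119.4 rad/s, so T = P/ω = 19.7×10³ / 119.4 = 165.0 N·m.
For a hollow shaft with d_i/d_o = 0.542: τ_max = 16T/(π d_o³ (1−k⁴)), so d_o = [16T/(π τ_allow (1−k⁴))]^(1/3) = [16·165.0/(π·7.49×10^7·0.9137)]^(1/3) = 0.02307 m.

23.1 mm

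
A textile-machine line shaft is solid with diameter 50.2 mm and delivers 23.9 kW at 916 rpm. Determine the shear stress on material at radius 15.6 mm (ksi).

0.904 ksi

ω = 2π·916/60 = 95.92 rad/s, so T = P/ω = 23.9×10³ / 95.92 = 249.2 N·m.
J = πd⁴/32 = π(0.0502)⁴/32 = 6.235×10^-7 m⁴.
Shear stress varies linearly with radius: τ = T·r/J = 249.2 × 0.0156 / 6.235×10^-7 = 6.234×10^6 Pa.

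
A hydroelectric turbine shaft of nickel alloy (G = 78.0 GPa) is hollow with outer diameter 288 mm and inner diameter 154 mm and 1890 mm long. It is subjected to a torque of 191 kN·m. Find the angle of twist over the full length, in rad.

J = π(d_o⁴ − d_i⁴)/32 = π(0.288⁴ − 0.154⁴)/32 = 6.202×10^-4 m⁴.
θ = T·L/(G·J) = 191000 × 1.89 / (78.0×10⁹ × 6.202×10^-4) = 7.462×10^-3 rad.

0.00746 rad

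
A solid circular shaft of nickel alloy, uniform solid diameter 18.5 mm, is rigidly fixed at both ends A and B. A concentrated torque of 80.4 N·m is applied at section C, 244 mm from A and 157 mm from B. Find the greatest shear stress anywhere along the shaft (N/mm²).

With uniform GJ and both ends fixed, compatibility θ_AC = θ_CB gives T_A·a = T_B·b, together with T_A + T_B = T₀.
T_A = T₀·b/(a+b) = 80.40·157/401.0 = 31.48 N·m; T_B = 48.92 N·m.
τ in each portion: τ_AC = 2.53×10^7 Pa, τ_CB = 3.94×10^7 Pa; maximum is in CB.
τ_max = T_CB·r/J = 48.92·0.00925/1.15×10^-8 = 3.935×10^7 Pa.

39.4 N/mm²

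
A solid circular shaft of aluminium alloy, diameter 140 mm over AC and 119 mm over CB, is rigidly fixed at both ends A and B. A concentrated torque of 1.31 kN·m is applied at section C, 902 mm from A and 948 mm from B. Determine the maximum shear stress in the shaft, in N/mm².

Compatibility: T_A·a/J_AC = T_B·b/J_CB with T_A + T_B = T₀.
J_AC = 3.77×10^-5 m⁴, J_CB = 1.97×10^-5 m⁴, so T_A = T₀·(J_AC/a)/((J_AC/a)+(J_CB/b)) = 875.3 N·m, T_B = 434.7 N·m.
τ in each portion: τ_AC = 1.62×10^6 Pa, τ_CB = 1.31×10^6 Pa; maximum is in AC.
τ_max = T_AC·r/J = 875.3·0.0700/3.77×10^-5 = 1.625×10^6 Pa.

1.62 N/mm²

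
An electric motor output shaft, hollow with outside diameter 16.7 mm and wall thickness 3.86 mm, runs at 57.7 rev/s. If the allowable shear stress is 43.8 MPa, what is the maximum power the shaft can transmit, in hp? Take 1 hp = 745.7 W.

J = π(d_o⁴ − d_i⁴)/32 = π(0.0167⁴ − 0.00898⁴)/32 = 6.998×10^-9 m⁴.
T_max = τ_allow·J/r = 4.38×10^7 × 6.998×10^-9 / 0.00835 = 36.71 N·m.
ω = 2π·57.7 = 362.5 rad/s, so P_max = T_max·ω = 1.331×10^4 W.

17.8 hp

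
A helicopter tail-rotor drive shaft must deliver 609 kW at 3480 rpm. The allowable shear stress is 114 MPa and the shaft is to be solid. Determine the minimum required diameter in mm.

42.1 mm

ω = 2π·3480/60 = 364.4 rad/s, so T = P/ω = 609×10³ / 364.4 = 1671 N·m.
For a solid shaft τ_max = 16T/(πd³), so d = (16T/(π τ_allow))^(1/3) = (16·1671/(π·1.14×10^8))^(1/3) = 0.04211 m.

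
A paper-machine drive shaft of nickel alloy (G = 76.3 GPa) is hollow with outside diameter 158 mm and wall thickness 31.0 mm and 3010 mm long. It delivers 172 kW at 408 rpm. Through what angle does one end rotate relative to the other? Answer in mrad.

3.01 mrad

ω = 2π·408/60 = 42.73 rad/s, so T = P/ω = 172×10³ / 42.73 = 4026 N·m.
J = π(d_o⁴ − d_i⁴)/32 = π(0.158⁴ − 0.0960⁴)/32 = 5.284×10^-5 m⁴.
θ = T·L/(G·J) = 4026 × 3.01 / (76.3×10⁹ × 5.284×10^-5) = 3.005×10^-3 rad.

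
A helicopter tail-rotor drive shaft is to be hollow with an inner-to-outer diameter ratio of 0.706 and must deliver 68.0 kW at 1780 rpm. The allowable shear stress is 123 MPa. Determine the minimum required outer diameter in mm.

27.2 mm

ω = 2π·1780/60 = 186.4 rad/s, so T = P/ω = 68.0×10³ / 186.4 = 364.8 N·m.
For a hollow shaft with d_i/d_o = 0.706: τ_max = 16T/(π d_o³ (1−k⁴)), so d_o = [16T/(π τ_allow (1−k⁴))]^(1/3) = [16·364.8/(π·1.23×10^8·0.7516)]^(1/3) = 0.02719 m.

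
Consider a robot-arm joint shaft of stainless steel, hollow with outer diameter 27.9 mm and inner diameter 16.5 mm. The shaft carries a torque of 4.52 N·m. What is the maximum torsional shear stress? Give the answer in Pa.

J = π(d_o⁴ − d_i⁴)/32 = π(0.0279⁴ − 0.0165⁴)/32 = 5.221×10^-8 m⁴.
τ_max = T·r/J = 4.520 × 0.0139 / 5.221×10^-8 = 1.208×10^6 Pa.

1.21e6 Pa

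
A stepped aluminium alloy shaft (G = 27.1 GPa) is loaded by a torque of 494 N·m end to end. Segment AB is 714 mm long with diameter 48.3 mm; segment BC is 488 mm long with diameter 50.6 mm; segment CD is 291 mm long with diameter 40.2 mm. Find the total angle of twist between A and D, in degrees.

3.37°

J_AB = π(0.0483)⁴/32 = 5.34×10^-7 m⁴; J_BC = π(0.0506)⁴/32 = 6.44×10^-7 m⁴; J_CD = π(0.0402)⁴/32 = 2.56×10^-7 m⁴.
θ = (T/G)·Σ L_i/J_i = (494.0/27.1×10⁹)·(0.714/5.34×10^-7 + 0.488/6.44×10^-7 + 0.291/2.56×10^-7) = 0.05887 rad.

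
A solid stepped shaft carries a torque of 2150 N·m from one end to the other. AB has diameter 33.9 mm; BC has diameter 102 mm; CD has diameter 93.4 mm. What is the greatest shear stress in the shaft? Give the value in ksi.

Under the same torque, τ_max = 16T/(πd³) is largest where d is smallest — segment AB (d = 33.9 mm).
τ_max = 16·2150/(π·(0.0339)³) = 2.811×10^8 Pa.

40.8 ksi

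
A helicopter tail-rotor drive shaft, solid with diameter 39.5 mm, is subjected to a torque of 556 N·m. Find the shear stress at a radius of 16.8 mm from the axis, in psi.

J = πd⁴/32 = π(0.0395)⁴/32 = 2.390×10^-7 m⁴.
Shear stress varies linearly with radius: τ = T·r/J = 556.0 × 0.0168 / 2.390×10^-7 = 3.908×10^7 Pa.

5670 psi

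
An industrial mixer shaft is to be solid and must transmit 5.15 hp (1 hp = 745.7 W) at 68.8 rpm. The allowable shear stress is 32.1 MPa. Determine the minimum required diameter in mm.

ω = 2π·68.8/60 = 7.205 rad/s, so T = P/ω = 5.15×745.7 / 7.205 = 533.0 N·m.
For a solid shaft τ_max = 16T/(πd³), so d = (16T/(π τ_allow))^(1/3) = (16·533.0/(π·3.21×10^7))^(1/3) = 0.04389 m.

43.9 mm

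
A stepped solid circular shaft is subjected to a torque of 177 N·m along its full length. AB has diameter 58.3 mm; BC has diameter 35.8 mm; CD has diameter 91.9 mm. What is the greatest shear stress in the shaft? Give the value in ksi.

2.85 ksi

Under the same torque, τ_max = 16T/(πd³) is largest where d is smallest — segment BC (d = 35.8 mm).
τ_max = 16·177.0/(π·(0.0358)³) = 1.965×10^7 Pa.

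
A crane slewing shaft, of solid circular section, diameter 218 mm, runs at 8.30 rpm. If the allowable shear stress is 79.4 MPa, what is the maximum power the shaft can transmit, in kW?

140 kW

J = πd⁴/32 = π(0.218)⁴/32 = 2.217×10^-4 m⁴.
T_max = τ_allow·J/r = 7.94×10^7 × 2.217×10^-4 / 0.109 = 161500 N·m.
ω = 2π·8.30/60 = 0.8692 rad/s, so P_max = T_max·ω = 1.404×10^5 W.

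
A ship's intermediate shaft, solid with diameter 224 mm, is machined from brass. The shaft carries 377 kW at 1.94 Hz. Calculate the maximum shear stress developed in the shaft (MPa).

14.0 MPa

ω = 2π·1.94 = 12.19 rad/s, so T = P/ω = 377×10³ / 12.19 = 30930 N·m.
J = πd⁴/32 = π(0.224)⁴/32 = 2.472×10^-4 m⁴.
τ_max = T·r/J = 30930 × 0.112 / 2.472×10^-4 = 1.401×10^7 Pa.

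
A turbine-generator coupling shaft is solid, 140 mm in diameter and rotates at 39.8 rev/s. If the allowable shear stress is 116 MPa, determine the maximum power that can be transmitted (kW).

J = πd⁴/32 = π(0.140)⁴/32 = 3.771×10^-5 m⁴.
T_max = τ_allow·J/r = 1.16×10^8 × 3.771×10^-5 / 0.0700 = 62500 N·m.
ω = 2π·39.8 = 250.1 rad/s, so P_max = T_max·ω = 1.563×10^7 W.

15600 kW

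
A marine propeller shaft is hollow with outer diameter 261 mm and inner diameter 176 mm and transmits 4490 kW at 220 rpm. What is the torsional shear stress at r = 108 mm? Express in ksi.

8.45 ksi

ω = 2π·220/60 = 23.04 rad/s, so T = P/ω = 4490×10³ / 23.04 = 194900 N·m.
J = π(d_o⁴ − d_i⁴)/32 = π(0.261⁴ − 0.176⁴)/32 = 3.614×10^-4 m⁴.
Shear stress varies linearly with radius: τ = T·r/J = 194900 × 0.108 / 3.614×10^-4 = 5.824×10^7 Pa.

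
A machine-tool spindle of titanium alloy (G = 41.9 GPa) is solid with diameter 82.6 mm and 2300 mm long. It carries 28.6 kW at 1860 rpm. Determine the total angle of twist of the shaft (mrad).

ω = 2π·1860/60 = 194.8 rad/s, so T = P/ω = 28.6×10³ / 194.8 = 146.8 N·m.
J = πd⁴/32 = π(0.0826)⁴/32 = 4.570×10^-6 m⁴.
θ = T·L/(G·J) = 146.8 × 2.30 / (41.9×10⁹ × 4.570×10^-6) = 1.764×10^-3 rad.

1.76 mrad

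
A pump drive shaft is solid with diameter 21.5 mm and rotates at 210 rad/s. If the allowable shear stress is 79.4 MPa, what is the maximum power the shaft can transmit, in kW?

32.5 kW

J = πd⁴/32 = π(0.0215)⁴/32 = 2.098×10^-8 m⁴.
T_max = τ_allow·J/r = 7.94×10^7 × 2.098×10^-8 / 0.0107 = 154.9 N·m.
ω = 210 rad/s, so P_max = T_max·ω = 3.254×10^4 W.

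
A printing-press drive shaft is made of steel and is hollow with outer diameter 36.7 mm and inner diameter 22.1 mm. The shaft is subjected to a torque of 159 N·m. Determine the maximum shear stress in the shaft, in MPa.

18.9 MPa

J = π(d_o⁴ − d_i⁴)/32 = π(0.0367⁴ − 0.0221⁴)/32 = 1.547×10^-7 m⁴.
τ_max = T·r/J = 159.0 × 0.0184 / 1.547×10^-7 = 1.886×10^7 Pa.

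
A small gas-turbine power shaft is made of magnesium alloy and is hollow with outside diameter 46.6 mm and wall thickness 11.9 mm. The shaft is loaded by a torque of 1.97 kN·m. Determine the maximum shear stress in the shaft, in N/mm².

105 N/mm²

J = π(d_o⁴ − d_i⁴)/32 = π(0.0466⁴ − 0.0228⁴)/32 = 4.364×10^-7 m⁴.
τ_max = T·r/J = 1970 × 0.0233 / 4.364×10^-7 = 1.052×10^8 Pa.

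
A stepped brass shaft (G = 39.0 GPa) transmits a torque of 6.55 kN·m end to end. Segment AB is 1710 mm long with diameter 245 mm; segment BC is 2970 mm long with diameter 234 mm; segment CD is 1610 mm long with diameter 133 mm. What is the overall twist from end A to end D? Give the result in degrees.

J_AB = π(0.245)⁴/32 = 3.54×10^-4 m⁴; J_BC = π(0.234)⁴/32 = 2.94×10^-4 m⁴; J_CD = π(0.133)⁴/32 = 3.07×10^-5 m⁴.
θ = (T/G)·Σ L_i/J_i = (6550/39.0×10⁹)·(1.71/3.54×10^-4 + 2.97/2.94×10^-4 + 1.61/3.07×10^-5) = 0.01131 rad.

0.648°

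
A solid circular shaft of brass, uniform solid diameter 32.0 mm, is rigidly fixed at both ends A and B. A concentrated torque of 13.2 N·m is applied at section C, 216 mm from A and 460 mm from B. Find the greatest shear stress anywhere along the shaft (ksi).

0.202 ksi

With uniform GJ and both ends fixed, compatibility θ_AC = θ_CB gives T_A·a = T_B·b, together with T_A + T_B = T₀.
T_A = T₀·b/(a+b) = 13.20·460/676.0 = 8.982 N·m; T_B = 4.218 N·m.
τ in each portion: τ_AC = 1.40×10^6 Pa, τ_CB = 6.56×10^5 Pa; maximum is in AC.
τ_max = T_AC·r/J = 8.982·0.0160/1.03×10^-7 = 1.396×10^6 Pa.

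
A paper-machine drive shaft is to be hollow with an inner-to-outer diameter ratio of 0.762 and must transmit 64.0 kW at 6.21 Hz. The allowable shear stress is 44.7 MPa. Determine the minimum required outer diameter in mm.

65.6 mm

ω = 2π·6.21 = 39.02 rad/s, so T = P/ω = 64.0×10³ / 39.02 = 1640 N·m.
For a hollow shaft with d_i/d_o = 0.762: τ_max = 16T/(π d_o³ (1−k⁴)), so d_o = [16T/(π τ_allow (1−k⁴))]^(1/3) = [16·1640/(π·4.47×10^7·0.6629)]^(1/3) = 0.06557 m.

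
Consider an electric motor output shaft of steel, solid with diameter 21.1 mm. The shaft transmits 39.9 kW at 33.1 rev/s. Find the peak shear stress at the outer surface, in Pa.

1.04e8 Pa

ω = 2π·33.1 = 208.0 rad/s, so T = P/ω = 39.9×10³ / 208.0 = 191.9 N·m.
J = πd⁴/32 = π(0.0211)⁴/32 = 1.946×10^-8 m⁴.
τ_max = T·r/J = 191.9 × 0.0106 / 1.946×10^-8 = 1.040×10^8 Pa.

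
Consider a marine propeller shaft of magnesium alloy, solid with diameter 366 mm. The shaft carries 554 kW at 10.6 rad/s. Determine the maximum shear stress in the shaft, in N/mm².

5.43 N/mm²

ω = 10.6 rad/s, so T = P/ω = 554×10³ / 10.60 = 52260 N·m.
J = πd⁴/32 = π(0.366)⁴/32 = 1.762×10^-3 m⁴.
τ_max = T·r/J = 52260 × 0.183 / 1.762×10^-3 = 5.429×10^6 Pa.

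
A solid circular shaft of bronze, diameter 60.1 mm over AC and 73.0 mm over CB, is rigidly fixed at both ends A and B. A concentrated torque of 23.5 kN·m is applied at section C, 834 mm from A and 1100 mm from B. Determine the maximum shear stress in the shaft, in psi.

Compatibility: T_A·a/J_AC = T_B·b/J_CB with T_A + T_B = T₀.
J_AC = 1.28×10^-6 m⁴, J_CB = 2.79×10^-6 m⁴, so T_A = T₀·(J_AC/a)/((J_AC/a)+(J_CB/b)) = 8867 N·m, T_B = 14630 N·m.
τ in each portion: τ_AC = 2.08×10^8 Pa, τ_CB = 1.92×10^8 Pa; maximum is in AC.
τ_max = T_AC·r/J = 8867·0.0301/1.28×10^-6 = 2.080×10^8 Pa.

30200 psi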